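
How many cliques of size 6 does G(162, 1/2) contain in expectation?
E[# K_6] = C(162, 6) · (1/2)^C(6, 2) = 22860316584 / 2^15 = 2857539573/4096 ≈ 697641.497314

For each 6-subset S of vertices (there are C(162, 6) = 22860316584 such S), let X_S = 1 if S induces a K_6 (all C(6, 2) = 15 edges present). Then P(X_S = 1) = (1/2)^15 = 1/32768. By linearity of expectation, E[# K_6] = C(162, 6) · (1/2)^15 = 22860316584 / 32768 = 2857539573/4096 ≈ 697641.497314.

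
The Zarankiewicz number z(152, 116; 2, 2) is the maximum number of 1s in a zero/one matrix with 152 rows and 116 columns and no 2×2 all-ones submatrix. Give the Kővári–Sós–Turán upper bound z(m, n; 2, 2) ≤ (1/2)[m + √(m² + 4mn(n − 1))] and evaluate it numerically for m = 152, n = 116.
z(152, 116; 2, 2) ≤ (1/2)[152 + √(152² + 4·152·116·115)] = (1/2)[152 + √8133824] = 1501.993

Kővári–Sós–Turán: let r_1, ..., r_152 be the row sums and z = Σ r_i the total number of 1s. Each pair of columns can share at most one row with both entries 1 (else a 2×2 all-ones block appears), so Σ_i C(r_i, 2) ≤ C(116, 2) = 6670. By convexity Σ_i C(r_i, 2) ≥ 152·C(z/152, 2) = z(z − 152)/(2·152), giving z² − 152z − 152·116·115 ≤ 0 and hence z ≤ (1/2)[152 + √(23104 + 4·2027680)] = (1/2)[152 + √8133824] ≈ (1/2)(152 + 2851.986) = 1501.993.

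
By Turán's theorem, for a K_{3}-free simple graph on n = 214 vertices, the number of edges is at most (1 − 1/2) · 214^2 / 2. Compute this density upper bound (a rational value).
Turán density bound = (1/2) · 214^2/2 = 11449

Turán's theorem: ex(n, K_{r+1}) is achieved by the complete r-partite Turán graph T(n, r) with parts as balanced as possible, and is at most (1 − 1/r) · n^2/2. For r = 2, n = 214: the density bound is (1/2) · 45796/2 = 11449. Since 2 ∣ 214, the Turán graph T(214, 2) has parts of equal size 107, and its edge count e(T(214, 2)) = 11449 attains the density bound exactly.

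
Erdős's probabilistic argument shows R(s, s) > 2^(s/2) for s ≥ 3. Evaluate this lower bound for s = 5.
2^(5/2) = 5.6569; so R(5, 5) > 5.6569

Colour each edge of K_n uniformly at random with red/blue. The expected number of monochromatic K_5 is C(n, 5) · 2 · 2^(−C(5,2)). If C(n, 5) · 2^(1 − C(5,2)) < 1, then with positive probability no monochromatic K_5 exists, so R(5, 5) > n. The standard estimate C(n, 5) ≤ n^5/5! shows this inequality holds whenever n ≤ 2^(5/2) (since 5! · 2^(C(5,2) − 1) > 2^(5^2/2) ≥ n^5). Hence R(5, 5) > 2^(5/2) = 5.6569.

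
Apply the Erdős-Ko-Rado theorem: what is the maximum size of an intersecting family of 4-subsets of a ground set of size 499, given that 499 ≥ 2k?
max |F| = C(498, 3) = 20460496

The Erdős-Ko-Rado theorem states: for n ≥ 2k, an intersecting family of k-subsets of an n-element set has size at most C(n − 1, k − 1), with equality for 'star' families {A ⊆ [n] : |A| = k, i ∈ A} (fix an element i). For n = 499, k = 4: C(498, 3) = 20460496.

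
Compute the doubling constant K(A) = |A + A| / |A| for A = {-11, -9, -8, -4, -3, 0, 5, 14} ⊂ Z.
K = |A + A| / |A| = 28/8 = 7/2

Enumerate A + A = {a + b : a, b ∈ A}. With |A| = 8, there are |A|^2 = 64 ordered sum pairs; collecting distinct values, A + A = {-22, -20, -19, -18, -17, -16, -15, -14, -13, -12, -11, -9, -8, -7, -6, -4, -3, 0, 1, 2, 3, 5, 6, 10, 11, 14, 19, 28}, so |A + A| = 28. Thus K = 28/8 = 7/2. For comparison, the minimum possible |A + A| over all 8-element sets is 2·8 − 1 = 15 (so min K = 15/8), attained only by arithmetic progressions.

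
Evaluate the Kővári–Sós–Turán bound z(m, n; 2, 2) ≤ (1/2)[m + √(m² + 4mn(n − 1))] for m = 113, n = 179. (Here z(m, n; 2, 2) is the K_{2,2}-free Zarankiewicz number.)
z(113, 179; 2, 2) ≤ (1/2)[113 + √(113² + 4·113·179·178)] = (1/2)[113 + √14414393] = 1954.8146

Kővári–Sós–Turán: let r_1, ..., r_113 be the row sums and z = Σ r_i the total number of 1s. Each pair of columns can share at most one row with both entries 1 (else a 2×2 all-ones block appears), so Σ_i C(r_i, 2) ≤ C(179, 2) = 15931. By convexity Σ_i C(r_i, 2) ≥ 113·C(z/113, 2) = z(z − 113)/(2·113), giving z² − 113z − 113·179·178 ≤ 0 and hence z ≤ (1/2)[113 + √(12769 + 4·3600406)] = (1/2)[113 + √14414393] ≈ (1/2)(113 + 3796.6292) = 1954.8146.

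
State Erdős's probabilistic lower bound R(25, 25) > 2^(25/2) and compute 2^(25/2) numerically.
2^(25/2) = 5792.6188; so R(25, 25) > 5792.6188

Colour each edge of K_n uniformly at random with red/blue. The expected number of monochromatic K_25 is C(n, 25) · 2 · 2^(−C(25,2)). If C(n, 25) · 2^(1 − C(25,2)) < 1, then with positive probability no monochromatic K_25 exists, so R(25, 25) > n. The standard estimate C(n, 25) ≤ n^25/25! shows this inequality holds whenever n ≤ 2^(25/2) (since 25! · 2^(C(25,2) − 1) > 2^(25^2/2) ≥ n^25). Hence R(25, 25) > 2^(25/2) = 5792.6188.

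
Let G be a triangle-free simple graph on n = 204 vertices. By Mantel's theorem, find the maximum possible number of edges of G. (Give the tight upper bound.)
ex(204, K_3) = ⌊204^2/4⌋ = 10404

Mantel (1907): a triangle-free graph on n vertices has at most ⌊n^2/4⌋ edges, with equality for the complete bipartite graph K_{⌊n/2⌋, ⌈n/2⌉}. For n = 204: ⌊204^2/4⌋ = ⌊41616/4⌋ = 10404. The extremal graph is K_{102, 102}, which has 102·102 = 10404 edges.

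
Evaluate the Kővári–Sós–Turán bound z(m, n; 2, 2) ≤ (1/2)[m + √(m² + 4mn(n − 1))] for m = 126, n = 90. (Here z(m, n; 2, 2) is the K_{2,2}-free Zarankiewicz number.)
z(126, 90; 2, 2) ≤ (1/2)[126 + √(126² + 4·126·90·89)] = (1/2)[126 + √4052916] = 1069.5928

Kővári–Sós–Turán: let r_1, ..., r_126 be the row sums and z = Σ r_i the total number of 1s. Each pair of columns can share at most one row with both entries 1 (else a 2×2 all-ones block appears), so Σ_i C(r_i, 2) ≤ C(90, 2) = 4005. By convexity Σ_i C(r_i, 2) ≥ 126·C(z/126, 2) = z(z − 126)/(2·126), giving z² − 126z − 126·90·89 ≤ 0 and hence z ≤ (1/2)[126 + √(15876 + 4·1009260)] = (1/2)[126 + √4052916] ≈ (1/2)(126 + 2013.1855) = 1069.5928.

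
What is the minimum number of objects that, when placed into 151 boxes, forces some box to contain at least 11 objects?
n = (11 − 1)·151 + 1 = 1511

By the generalised pigeonhole principle, to guarantee some box contains ≥ r objects we need more than (r − 1) · k objects total. Threshold: n = (r − 1) · k + 1. With r = 11 and k = 151: n = 10 · 151 + 1 = 1510 + 1 = 1511. For n = 1510 = 10 · 151, we can put exactly 10 objects in every box, avoiding 11 in any single one — so 1511 is tight.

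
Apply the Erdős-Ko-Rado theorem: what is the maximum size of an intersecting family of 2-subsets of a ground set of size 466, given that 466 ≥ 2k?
max |F| = C(465, 1) = 465

Erdős-Ko-Rado (1961): when n ≥ 2k, max |F| = C(n−1, k−1). The bound is attained by the star {A : i ∈ A} for any fixed i ∈ [n]. Here C(466−1, 2−1) = C(465, 1) = 465.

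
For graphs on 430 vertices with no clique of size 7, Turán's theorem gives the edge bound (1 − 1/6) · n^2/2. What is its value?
Turán density bound = (5/6) · 430^2/2 = 231125/3 ≈ 77041.6667

Turán's theorem: ex(n, K_{r+1}) is achieved by the complete r-partite Turán graph T(n, r) with parts as balanced as possible, and is at most (1 − 1/r) · n^2/2. For r = 6, n = 430: the density bound is (5/6) · 184900/2 = 231125/3 ≈ 77041.6667. The integer-valued extremum is e(T(430, 6)) = 77041, which is strictly less than the density bound 231125/3 since 6 ∤ 430 (the parts of T(430, 6) cannot all be equal).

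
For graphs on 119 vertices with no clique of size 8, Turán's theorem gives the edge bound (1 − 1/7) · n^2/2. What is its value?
Turán density bound = (6/7) · 119^2/2 = 6069

Turán's theorem: ex(n, K_{r+1}) is achieved by the complete r-partite Turán graph T(n, r) with parts as balanced as possible, and is at most (1 − 1/r) · n^2/2. For r = 7, n = 119: the density bound is (6/7) · 14161/2 = 6069. Since 7 ∣ 119, the Turán graph T(119, 7) has parts of equal size 17, and its edge count e(T(119, 7)) = 6069 attains the density bound exactly.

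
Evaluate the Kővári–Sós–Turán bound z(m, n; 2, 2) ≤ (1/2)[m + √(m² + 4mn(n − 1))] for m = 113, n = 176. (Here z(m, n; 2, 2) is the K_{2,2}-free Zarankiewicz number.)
z(113, 176; 2, 2) ≤ (1/2)[113 + √(113² + 4·113·176·175)] = (1/2)[113 + √13934369] = 1922.9384

Kővári–Sós–Turán: let r_1, ..., r_113 be the row sums and z = Σ r_i the total number of 1s. Each pair of columns can share at most one row with both entries 1 (else a 2×2 all-ones block appears), so Σ_i C(r_i, 2) ≤ C(176, 2) = 15400. By convexity Σ_i C(r_i, 2) ≥ 113·C(z/113, 2) = z(z − 113)/(2·113), giving z² − 113z − 113·176·175 ≤ 0 and hence z ≤ (1/2)[113 + √(12769 + 4·3480400)] = (1/2)[113 + √13934369] ≈ (1/2)(113 + 3732.8768) = 1922.9384.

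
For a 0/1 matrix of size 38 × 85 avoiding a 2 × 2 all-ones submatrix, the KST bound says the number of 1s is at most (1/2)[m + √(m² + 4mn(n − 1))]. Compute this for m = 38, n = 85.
z(38, 85; 2, 2) ≤ (1/2)[38 + √(38² + 4·38·85·84)] = (1/2)[38 + √1086724] = 540.2303

Kővári–Sós–Turán: let r_1, ..., r_38 be the row sums and z = Σ r_i the total number of 1s. Each pair of columns can share at most one row with both entries 1 (else a 2×2 all-ones block appears), so Σ_i C(r_i, 2) ≤ C(85, 2) = 3570. By convexity Σ_i C(r_i, 2) ≥ 38·C(z/38, 2) = z(z − 38)/(2·38), giving z² − 38z − 38·85·84 ≤ 0 and hence z ≤ (1/2)[38 + √(1444 + 4·271320)] = (1/2)[38 + √1086724] ≈ (1/2)(38 + 1042.4606) = 540.2303.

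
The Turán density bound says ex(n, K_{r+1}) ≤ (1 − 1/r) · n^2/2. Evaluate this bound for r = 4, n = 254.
Turán density bound = (3/4) · 254^2/2 = 48387/2 ≈ 24193.5

Turán's theorem: ex(n, K_{r+1}) is achieved by the complete r-partite Turán graph T(n, r) with parts as balanced as possible, and is at most (1 − 1/r) · n^2/2. For r = 4, n = 254: the density bound is (3/4) · 64516/2 = 48387/2 ≈ 24193.5. The integer-valued extremum is e(T(254, 4)) = 24193, which is strictly less than the density bound 48387/2 since 4 ∤ 254 (the parts of T(254, 4) cannot all be equal).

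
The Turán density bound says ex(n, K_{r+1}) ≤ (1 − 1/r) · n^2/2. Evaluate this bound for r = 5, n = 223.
Turán density bound = (4/5) · 223^2/2 = 99458/5 ≈ 19891.6

Turán's theorem: ex(n, K_{r+1}) is achieved by the complete r-partite Turán graph T(n, r) with parts as balanced as possible, and is at most (1 − 1/r) · n^2/2. For r = 5, n = 223: the density bound is (4/5) · 49729/2 = 99458/5 ≈ 19891.6. The integer-valued extremum is e(T(223, 5)) = 19891, which is strictly less than the density bound 99458/5 since 5 ∤ 223 (the parts of T(223, 5) cannot all be equal).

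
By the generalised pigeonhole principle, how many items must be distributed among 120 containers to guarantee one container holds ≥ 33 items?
n = (33 − 1)·120 + 1 = 3841

By the generalised pigeonhole principle, to guarantee some box contains ≥ r objects we need more than (r − 1) · k objects total. Threshold: n = (r − 1) · k + 1. With r = 33 and k = 120: n = 32 · 120 + 1 = 3840 + 1 = 3841. For n = 3840 = 32 · 120, we can put exactly 32 objects in every box, avoiding 33 in any single one — so 3841 is tight.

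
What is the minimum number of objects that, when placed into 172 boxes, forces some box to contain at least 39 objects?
n = (39 − 1)·172 + 1 = 6537

By the generalised pigeonhole principle, to guarantee some box contains ≥ r objects we need more than (r − 1) · k objects total. Threshold: n = (r − 1) · k + 1. With r = 39 and k = 172: n = 38 · 172 + 1 = 6536 + 1 = 6537. For n = 6536 = 38 · 172, we can put exactly 38 objects in every box, avoiding 39 in any single one — so 6537 is tight.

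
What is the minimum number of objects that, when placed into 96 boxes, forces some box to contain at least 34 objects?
n = (34 − 1)·96 + 1 = 3169

By the generalised pigeonhole principle, to guarantee some box contains ≥ r objects we need more than (r − 1) · k objects total. Threshold: n = (r − 1) · k + 1. With r = 34 and k = 96: n = 33 · 96 + 1 = 3168 + 1 = 3169. For n = 3168 = 33 · 96, we can put exactly 33 objects in every box, avoiding 34 in any single one — so 3169 is tight.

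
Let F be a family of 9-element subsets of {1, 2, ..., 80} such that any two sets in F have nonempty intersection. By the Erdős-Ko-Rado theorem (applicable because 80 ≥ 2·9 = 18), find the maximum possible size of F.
max |F| = C(79, 8) = 26088783435

The Erdős-Ko-Rado theorem states: for n ≥ 2k, an intersecting family of k-subsets of an n-element set has size at most C(n − 1, k − 1), with equality for 'star' families {A ⊆ [n] : |A| = k, i ∈ A} (fix an element i). For n = 80, k = 9: C(79, 8) = 26088783435.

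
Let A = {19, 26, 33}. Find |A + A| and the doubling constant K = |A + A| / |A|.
K = |A + A| / |A| = 5/3

Enumerate A + A = {a + b : a, b ∈ A}. With |A| = 3, there are |A|^2 = 9 ordered sum pairs; collecting distinct values, A + A = {38, 45, 52, 59, 66}, so |A + A| = 5. Thus K = 5/3. Here |A + A| = 2|A| − 1 = 5, the minimum possible — so K = 5/3 is minimal, which holds iff A is an arithmetic progression.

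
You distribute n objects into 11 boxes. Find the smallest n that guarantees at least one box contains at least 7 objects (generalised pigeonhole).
n = (7 − 1)·11 + 1 = 67

By the generalised pigeonhole principle, to guarantee some box contains ≥ r objects we need more than (r − 1) · k objects total. Threshold: n = (r − 1) · k + 1. With r = 7 and k = 11: n = 6 · 11 + 1 = 66 + 1 = 67. For n = 66 = 6 · 11, we can put exactly 6 objects in every box, avoiding 7 in any single one — so 67 is tight.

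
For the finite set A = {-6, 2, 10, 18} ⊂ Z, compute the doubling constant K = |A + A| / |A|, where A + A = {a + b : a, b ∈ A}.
K = |A + A| / |A| = 7/4

Enumerate A + A = {a + b : a, b ∈ A}. With |A| = 4, there are |A|^2 = 16 ordered sum pairs; collecting distinct values, A + A = {-12, -4, 4, 12, 20, 28, 36}, so |A + A| = 7. Thus K = 7/4. Here |A + A| = 2|A| − 1 = 7, the minimum possible — so K = 7/4 is minimal, which holds iff A is an arithmetic progression.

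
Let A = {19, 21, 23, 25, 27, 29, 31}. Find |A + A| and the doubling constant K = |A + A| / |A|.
K = |A + A| / |A| = 13/7

Enumerate A + A = {a + b : a, b ∈ A}. With |A| = 7, there are |A|^2 = 49 ordered sum pairs; collecting distinct values, A + A = {38, 40, 42, 44, 46, 48, 50, 52, 54, 56, 58, 60, 62}, so |A + A| = 13. Thus K = 13/7. Here |A + A| = 2|A| − 1 = 13, the minimum possible — so K = 13/7 is minimal, which holds iff A is an arithmetic progression.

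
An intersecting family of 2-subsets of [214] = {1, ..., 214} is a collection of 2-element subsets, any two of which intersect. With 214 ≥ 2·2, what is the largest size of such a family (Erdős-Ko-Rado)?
max |F| = C(213, 1) = 213

The Erdős-Ko-Rado theorem states: for n ≥ 2k, an intersecting family of k-subsets of an n-element set has size at most C(n − 1, k − 1), with equality for 'star' families {A ⊆ [n] : |A| = k, i ∈ A} (fix an element i). For n = 214, k = 2: C(213, 1) = 213.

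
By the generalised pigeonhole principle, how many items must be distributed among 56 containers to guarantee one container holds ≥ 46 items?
n = (46 − 1)·56 + 1 = 2521

By the generalised pigeonhole principle, to guarantee some box contains ≥ r objects we need more than (r − 1) · k objects total. Threshold: n = (r − 1) · k + 1. With r = 46 and k = 56: n = 45 · 56 + 1 = 2520 + 1 = 2521. For n = 2520 = 45 · 56, we can put exactly 45 objects in every box, avoiding 46 in any single one — so 2521 is tight.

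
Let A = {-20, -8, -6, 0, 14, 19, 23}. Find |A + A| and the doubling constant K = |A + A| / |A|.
K = |A + A| / |A| = 27/7

Enumerate A + A = {a + b : a, b ∈ A}. With |A| = 7, there are |A|^2 = 49 ordered sum pairs; collecting distinct values, A + A = {-40, -28, -26, -20, -16, -14, -12, -8, -6, -1, 0, 3, 6, 8, 11, 13, 14, 15, 17, 19, 23, 28, 33, 37, 38, 42, 46}, so |A + A| = 27. Thus K = 27/7. For comparison, the minimum possible |A + A| over all 7-element sets is 2·7 − 1 = 13 (so min K = 13/7), attained only by arithmetic progressions.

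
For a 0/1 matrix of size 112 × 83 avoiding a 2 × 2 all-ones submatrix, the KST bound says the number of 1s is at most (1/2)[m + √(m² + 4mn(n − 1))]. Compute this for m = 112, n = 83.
z(112, 83; 2, 2) ≤ (1/2)[112 + √(112² + 4·112·83·82)] = (1/2)[112 + √3061632] = 930.876

Kővári–Sós–Turán: let r_1, ..., r_112 be the row sums and z = Σ r_i the total number of 1s. Each pair of columns can share at most one row with both entries 1 (else a 2×2 all-ones block appears), so Σ_i C(r_i, 2) ≤ C(83, 2) = 3403. By convexity Σ_i C(r_i, 2) ≥ 112·C(z/112, 2) = z(z − 112)/(2·112), giving z² − 112z − 112·83·82 ≤ 0 and hence z ≤ (1/2)[112 + √(12544 + 4·762272)] = (1/2)[112 + √3061632] ≈ (1/2)(112 + 1749.752) = 930.876.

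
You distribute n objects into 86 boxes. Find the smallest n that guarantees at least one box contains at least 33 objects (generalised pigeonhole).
n = (33 − 1)·86 + 1 = 2753

By the generalised pigeonhole principle, to guarantee some box contains ≥ r objects we need more than (r − 1) · k objects total. Threshold: n = (r − 1) · k + 1. With r = 33 and k = 86: n = 32 · 86 + 1 = 2752 + 1 = 2753. For n = 2752 = 32 · 86, we can put exactly 32 objects in every box, avoiding 33 in any single one — so 2753 is tight.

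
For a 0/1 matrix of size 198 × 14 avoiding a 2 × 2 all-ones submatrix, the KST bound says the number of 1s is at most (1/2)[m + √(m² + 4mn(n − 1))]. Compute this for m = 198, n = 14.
z(198, 14; 2, 2) ≤ (1/2)[198 + √(198² + 4·198·14·13)] = (1/2)[198 + √183348] = 313.0958

Kővári–Sós–Turán: let r_1, ..., r_198 be the row sums and z = Σ r_i the total number of 1s. Each pair of columns can share at most one row with both entries 1 (else a 2×2 all-ones block appears), so Σ_i C(r_i, 2) ≤ C(14, 2) = 91. By convexity Σ_i C(r_i, 2) ≥ 198·C(z/198, 2) = z(z − 198)/(2·198), giving z² − 198z − 198·14·13 ≤ 0 and hence z ≤ (1/2)[198 + √(39204 + 4·36036)] = (1/2)[198 + √183348] ≈ (1/2)(198 + 428.1915) = 313.0958.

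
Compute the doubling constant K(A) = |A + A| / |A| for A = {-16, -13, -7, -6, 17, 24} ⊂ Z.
K = |A + A| / |A| = 20/6 = 10/3

Enumerate A + A = {a + b : a, b ∈ A}. With |A| = 6, there are |A|^2 = 36 ordered sum pairs; collecting distinct values, A + A = {-32, -29, -26, -23, -22, -20, -19, -14, -13, -12, 1, 4, 8, 10, 11, 17, 18, 34, 41, 48}, so |A + A| = 20. Thus K = 20/6 = 10/3. For comparison, the minimum possible |A + A| over all 6-element sets is 2·6 − 1 = 11 (so min K = 11/6), attained only by arithmetic progressions.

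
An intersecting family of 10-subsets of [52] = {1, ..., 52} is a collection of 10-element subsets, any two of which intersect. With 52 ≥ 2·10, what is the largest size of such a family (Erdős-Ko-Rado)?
max |F| = C(51, 9) = 3042312350

The Erdős-Ko-Rado theorem states: for n ≥ 2k, an intersecting family of k-subsets of an n-element set has size at most C(n − 1, k − 1), with equality for 'star' families {A ⊆ [n] : |A| = k, i ∈ A} (fix an element i). For n = 52, k = 10: C(51, 9) = 3042312350.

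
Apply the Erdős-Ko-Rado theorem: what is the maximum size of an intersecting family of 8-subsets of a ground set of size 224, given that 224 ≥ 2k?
max |F| = C(223, 7) = 4947691332727

The Erdős-Ko-Rado theorem states: for n ≥ 2k, an intersecting family of k-subsets of an n-element set has size at most C(n − 1, k − 1), with equality for 'star' families {A ⊆ [n] : |A| = k, i ∈ A} (fix an element i). For n = 224, k = 8: C(223, 7) = 4947691332727.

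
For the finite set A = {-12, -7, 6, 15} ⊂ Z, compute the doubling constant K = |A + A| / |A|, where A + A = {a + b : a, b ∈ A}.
K = |A + A| / |A| = 10/4 = 5/2

Enumerate A + A = {a + b : a, b ∈ A}. With |A| = 4, there are |A|^2 = 16 ordered sum pairs; collecting distinct values, A + A = {-24, -19, -14, -6, -1, 3, 8, 12, 21, 30}, so |A + A| = 10. Thus K = 10/4 = 5/2. For comparison, the minimum possible |A + A| over all 4-element sets is 2·4 − 1 = 7 (so min K = 7/4), attained only by arithmetic progressions.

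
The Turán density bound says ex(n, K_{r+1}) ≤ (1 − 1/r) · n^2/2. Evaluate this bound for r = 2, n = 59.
Turán density bound = (1/2) · 59^2/2 = 3481/4 ≈ 870.25

Turán's theorem: ex(n, K_{r+1}) is achieved by the complete r-partite Turán graph T(n, r) with parts as balanced as possible, and is at most (1 − 1/r) · n^2/2. For r = 2, n = 59: the density bound is (1/2) · 3481/2 = 3481/4 ≈ 870.25. The integer-valued extremum is e(T(59, 2)) = 870, which is strictly less than the density bound 3481/4 since 2 ∤ 59 (the parts of T(59, 2) cannot all be equal).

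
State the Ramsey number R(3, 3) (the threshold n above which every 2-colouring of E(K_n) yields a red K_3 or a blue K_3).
R(3, 3) = 6

Lower bound: the 5-cycle C_5 (with the remaining edges as the complement) gives a 2-colouring of K_5 with no monochromatic triangle, so R(3, 3) > 5.
Upper bound: in K_6, any vertex has 5 incident edges, so by pigeonhole ≥3 are the same colour (say red). If any pair of those red neighbours has a red edge between them, we get a red triangle; otherwise the three neighbours span a blue triangle. So every 2-colouring of K_6 has a monochromatic triangle.
Hence R(3, 3) = 6.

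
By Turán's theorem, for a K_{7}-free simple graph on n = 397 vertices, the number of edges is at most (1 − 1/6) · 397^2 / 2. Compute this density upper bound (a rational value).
Turán density bound = (5/6) · 397^2/2 = 788045/12 ≈ 65670.4167

Turán's theorem: ex(n, K_{r+1}) is achieved by the complete r-partite Turán graph T(n, r) with parts as balanced as possible, and is at most (1 − 1/r) · n^2/2. For r = 6, n = 397: the density bound is (5/6) · 157609/2 = 788045/12 ≈ 65670.4167. The integer-valued extremum is e(T(397, 6)) = 65670, which is strictly less than the density bound 788045/12 since 6 ∤ 397 (the parts of T(397, 6) cannot all be equal).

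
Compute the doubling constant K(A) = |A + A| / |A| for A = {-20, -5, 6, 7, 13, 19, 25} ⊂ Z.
K = |A + A| / |A| = 23/7

Enumerate A + A = {a + b : a, b ∈ A}. With |A| = 7, there are |A|^2 = 49 ordered sum pairs; collecting distinct values, A + A = {-40, -25, -14, -13, -10, -7, -1, 1, 2, 5, 8, 12, 13, 14, 19, 20, 25, 26, 31, 32, 38, 44, 50}, so |A + A| = 23. Thus K = 23/7. For comparison, the minimum possible |A + A| over all 7-element sets is 2·7 − 1 = 13 (so min K = 13/7), attained only by arithmetic progressions.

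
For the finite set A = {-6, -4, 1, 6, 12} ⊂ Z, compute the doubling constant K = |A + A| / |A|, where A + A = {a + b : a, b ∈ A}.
K = |A + A| / |A| = 14/5

Enumerate A + A = {a + b : a, b ∈ A}. With |A| = 5, there are |A|^2 = 25 ordered sum pairs; collecting distinct values, A + A = {-12, -10, -8, -5, -3, 0, 2, 6, 7, 8, 12, 13, 18, 24}, so |A + A| = 14. Thus K = 14/5. For comparison, the minimum possible |A + A| over all 5-element sets is 2·5 − 1 = 9 (so min K = 9/5), attained only by arithmetic progressions.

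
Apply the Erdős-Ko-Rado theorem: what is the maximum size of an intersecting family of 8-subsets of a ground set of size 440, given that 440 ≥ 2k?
max |F| = C(439, 7) = 594214032237517

The Erdős-Ko-Rado theorem states: for n ≥ 2k, an intersecting family of k-subsets of an n-element set has size at most C(n − 1, k − 1), with equality for 'star' families {A ⊆ [n] : |A| = k, i ∈ A} (fix an element i). For n = 440, k = 8: C(439, 7) = 594214032237517.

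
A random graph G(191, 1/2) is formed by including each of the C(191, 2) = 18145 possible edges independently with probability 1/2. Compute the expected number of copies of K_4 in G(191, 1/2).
E[# K_4] = C(191, 4) · (1/2)^C(4, 2) = 53727345 / 2^6 = 839489.765625

For each 4-subset S of vertices (there are C(191, 4) = 53727345 such S), let X_S = 1 if S induces a K_4 (all C(4, 2) = 6 edges present). Then P(X_S = 1) = (1/2)^6 = 1/64. By linearity of expectation, E[# K_4] = C(191, 4) · (1/2)^6 = 53727345 / 64 = 839489.765625.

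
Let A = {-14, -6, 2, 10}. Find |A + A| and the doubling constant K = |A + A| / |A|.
K = |A + A| / |A| = 7/4

Enumerate A + A = {a + b : a, b ∈ A}. With |A| = 4, there are |A|^2 = 16 ordered sum pairs; collecting distinct values, A + A = {-28, -20, -12, -4, 4, 12, 20}, so |A + A| = 7. Thus K = 7/4. Here |A + A| = 2|A| − 1 = 7, the minimum possible — so K = 7/4 is minimal, which holds iff A is an arithmetic progression.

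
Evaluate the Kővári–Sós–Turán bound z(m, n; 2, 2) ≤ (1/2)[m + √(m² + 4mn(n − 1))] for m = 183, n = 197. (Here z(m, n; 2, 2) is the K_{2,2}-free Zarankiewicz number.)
z(183, 197; 2, 2) ≤ (1/2)[183 + √(183² + 4·183·197·196)] = (1/2)[183 + √28297473] = 2751.2685

Kővári–Sós–Turán: let r_1, ..., r_183 be the row sums and z = Σ r_i the total number of 1s. Each pair of columns can share at most one row with both entries 1 (else a 2×2 all-ones block appears), so Σ_i C(r_i, 2) ≤ C(197, 2) = 19306. By convexity Σ_i C(r_i, 2) ≥ 183·C(z/183, 2) = z(z − 183)/(2·183), giving z² − 183z − 183·197·196 ≤ 0 and hence z ≤ (1/2)[183 + √(33489 + 4·7065996)] = (1/2)[183 + √28297473] ≈ (1/2)(183 + 5319.5369) = 2751.2685.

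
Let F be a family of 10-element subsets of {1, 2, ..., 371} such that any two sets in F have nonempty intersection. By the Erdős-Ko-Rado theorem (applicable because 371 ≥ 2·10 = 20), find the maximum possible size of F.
max |F| = C(370, 9) = 324690415813280660

The Erdős-Ko-Rado theorem states: for n ≥ 2k, an intersecting family of k-subsets of an n-element set has size at most C(n − 1, k − 1), with equality for 'star' families {A ⊆ [n] : |A| = k, i ∈ A} (fix an element i). For n = 371, k = 10: C(370, 9) = 324690415813280660.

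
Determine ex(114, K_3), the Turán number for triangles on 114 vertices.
ex(114, K_3) = ⌊114^2/4⌋ = 3249

Mantel (1907): a triangle-free graph on n vertices has at most ⌊n^2/4⌋ edges, with equality for the complete bipartite graph K_{⌊n/2⌋, ⌈n/2⌉}. For n = 114: ⌊114^2/4⌋ = ⌊12996/4⌋ = 3249. The extremal graph is K_{57, 57}, which has 57·57 = 3249 edges.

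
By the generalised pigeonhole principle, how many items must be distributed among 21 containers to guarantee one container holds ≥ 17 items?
n = (17 − 1)·21 + 1 = 337

By the generalised pigeonhole principle, to guarantee some box contains ≥ r objects we need more than (r − 1) · k objects total. Threshold: n = (r − 1) · k + 1. With r = 17 and k = 21: n = 16 · 21 + 1 = 336 + 1 = 337. For n = 336 = 16 · 21, we can put exactly 16 objects in every box, avoiding 17 in any single one — so 337 is tight.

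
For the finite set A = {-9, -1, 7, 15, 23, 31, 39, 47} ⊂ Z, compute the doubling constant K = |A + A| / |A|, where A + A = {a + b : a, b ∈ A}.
K = |A + A| / |A| = 15/8

Enumerate A + A = {a + b : a, b ∈ A}. With |A| = 8, there are |A|^2 = 64 ordered sum pairs; collecting distinct values, A + A = {-18, -10, -2, 6, 14, 22, 30, 38, 46, 54, 62, 70, 78, 86, 94}, so |A + A| = 15. Thus K = 15/8. Here |A + A| = 2|A| − 1 = 15, the minimum possible — so K = 15/8 is minimal, which holds iff A is an arithmetic progression.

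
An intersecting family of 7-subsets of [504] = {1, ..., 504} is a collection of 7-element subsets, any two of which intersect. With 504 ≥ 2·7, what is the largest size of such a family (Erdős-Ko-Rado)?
max |F| = C(503, 6) = 21831160591675

Erdős-Ko-Rado (1961): when n ≥ 2k, max |F| = C(n−1, k−1). The bound is attained by the star {A : i ∈ A} for any fixed i ∈ [n]. Here C(504−1, 7−1) = C(503, 6) = 21831160591675.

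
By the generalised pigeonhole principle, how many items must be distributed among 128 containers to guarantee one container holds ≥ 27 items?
n = (27 − 1)·128 + 1 = 3329

By the generalised pigeonhole principle, to guarantee some box contains ≥ r objects we need more than (r − 1) · k objects total. Threshold: n = (r − 1) · k + 1. With r = 27 and k = 128: n = 26 · 128 + 1 = 3328 + 1 = 3329. For n = 3328 = 26 · 128, we can put exactly 26 objects in every box, avoiding 27 in any single one — so 3329 is tight.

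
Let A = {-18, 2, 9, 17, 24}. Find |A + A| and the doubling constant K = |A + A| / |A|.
K = |A + A| / |A| = 14/5

Enumerate A + A = {a + b : a, b ∈ A}. With |A| = 5, there are |A|^2 = 25 ordered sum pairs; collecting distinct values, A + A = {-36, -16, -9, -1, 4, 6, 11, 18, 19, 26, 33, 34, 41, 48}, so |A + A| = 14. Thus K = 14/5. For comparison, the minimum possible |A + A| over all 5-element sets is 2·5 − 1 = 9 (so min K = 9/5), attained only by arithmetic progressions.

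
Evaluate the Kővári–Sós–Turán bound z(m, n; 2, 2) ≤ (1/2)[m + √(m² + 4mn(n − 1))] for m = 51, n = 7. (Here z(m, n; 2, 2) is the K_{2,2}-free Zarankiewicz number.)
z(51, 7; 2, 2) ≤ (1/2)[51 + √(51² + 4·51·7·6)] = (1/2)[51 + √11169] = 78.3417

Kővári–Sós–Turán: let r_1, ..., r_51 be the row sums and z = Σ r_i the total number of 1s. Each pair of columns can share at most one row with both entries 1 (else a 2×2 all-ones block appears), so Σ_i C(r_i, 2) ≤ C(7, 2) = 21. By convexity Σ_i C(r_i, 2) ≥ 51·C(z/51, 2) = z(z − 51)/(2·51), giving z² − 51z − 51·7·6 ≤ 0 and hence z ≤ (1/2)[51 + √(2601 + 4·2142)] = (1/2)[51 + √11169] ≈ (1/2)(51 + 105.6835) = 78.3417.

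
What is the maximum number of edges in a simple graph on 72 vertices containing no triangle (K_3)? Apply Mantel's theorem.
ex(72, K_3) = ⌊72^2/4⌋ = 1296

Mantel (1907): a triangle-free graph on n vertices has at most ⌊n^2/4⌋ edges, with equality for the complete bipartite graph K_{⌊n/2⌋, ⌈n/2⌉}. For n = 72: ⌊72^2/4⌋ = ⌊5184/4⌋ = 1296. The extremal graph is K_{36, 36}, which has 36·36 = 1296 edges.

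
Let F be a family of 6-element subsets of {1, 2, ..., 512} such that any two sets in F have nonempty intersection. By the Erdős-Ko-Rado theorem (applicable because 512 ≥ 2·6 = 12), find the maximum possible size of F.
max |F| = C(511, 5) = 284707746687

Erdős-Ko-Rado (1961): when n ≥ 2k, max |F| = C(n−1, k−1). The bound is attained by the star {A : i ∈ A} for any fixed i ∈ [n]. Here C(512−1, 6−1) = C(511, 5) = 284707746687.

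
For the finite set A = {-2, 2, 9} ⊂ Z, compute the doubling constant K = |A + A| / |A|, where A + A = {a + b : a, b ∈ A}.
K = |A + A| / |A| = 6/3 = 2

Enumerate A + A = {a + b : a, b ∈ A}. With |A| = 3, there are |A|^2 = 9 ordered sum pairs; collecting distinct values, A + A = {-4, 0, 4, 7, 11, 18}, so |A + A| = 6. Thus K = 6/3 = 2. For comparison, the minimum possible |A + A| over all 3-element sets is 2·3 − 1 = 5 (so min K = 5/3), attained only by arithmetic progressions.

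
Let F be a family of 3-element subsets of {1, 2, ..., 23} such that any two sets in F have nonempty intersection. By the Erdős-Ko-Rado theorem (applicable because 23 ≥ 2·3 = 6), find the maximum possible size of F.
max |F| = C(22, 2) = 231

Erdős-Ko-Rado (1961): when n ≥ 2k, max |F| = C(n−1, k−1). The bound is attained by the star {A : i ∈ A} for any fixed i ∈ [n]. Here C(23−1, 3−1) = C(22, 2) = 231.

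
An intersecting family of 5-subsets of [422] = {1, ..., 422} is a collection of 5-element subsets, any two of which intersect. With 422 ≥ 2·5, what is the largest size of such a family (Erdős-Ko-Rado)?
max |F| = C(421, 4) = 1290358685

The Erdős-Ko-Rado theorem states: for n ≥ 2k, an intersecting family of k-subsets of an n-element set has size at most C(n − 1, k − 1), with equality for 'star' families {A ⊆ [n] : |A| = k, i ∈ A} (fix an element i). For n = 422, k = 5: C(421, 4) = 1290358685.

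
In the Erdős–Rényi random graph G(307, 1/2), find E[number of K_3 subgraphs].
E[# K_3] = C(307, 3) · (1/2)^C(3, 2) = 4775385 / 2^3 = 596923.125

For each 3-subset S of vertices (there are C(307, 3) = 4775385 such S), let X_S = 1 if S induces a K_3 (all C(3, 2) = 3 edges present). Then P(X_S = 1) = (1/2)^3 = 1/8. By linearity of expectation, E[# K_3] = C(307, 3) · (1/2)^3 = 4775385 / 8 = 596923.125.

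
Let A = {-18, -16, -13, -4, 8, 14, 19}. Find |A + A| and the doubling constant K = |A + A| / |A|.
K = |A + A| / |A| = 26/7

Enumerate A + A = {a + b : a, b ∈ A}. With |A| = 7, there are |A|^2 = 49 ordered sum pairs; collecting distinct values, A + A = {-36, -34, -32, -31, -29, -26, -22, -20, -17, -10, -8, -5, -4, -2, 1, 3, 4, 6, 10, 15, 16, 22, 27, 28, 33, 38}, so |A + A| = 26. Thus K = 26/7. For comparison, the minimum possible |A + A| over all 7-element sets is 2·7 − 1 = 13 (so min K = 13/7), attained only by arithmetic progressions.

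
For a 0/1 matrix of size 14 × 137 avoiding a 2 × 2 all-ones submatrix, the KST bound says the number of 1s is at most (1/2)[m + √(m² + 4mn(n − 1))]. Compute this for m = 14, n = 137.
z(14, 137; 2, 2) ≤ (1/2)[14 + √(14² + 4·14·137·136)] = (1/2)[14 + √1043588] = 517.7808

Kővári–Sós–Turán: let r_1, ..., r_14 be the row sums and z = Σ r_i the total number of 1s. Each pair of columns can share at most one row with both entries 1 (else a 2×2 all-ones block appears), so Σ_i C(r_i, 2) ≤ C(137, 2) = 9316. By convexity Σ_i C(r_i, 2) ≥ 14·C(z/14, 2) = z(z − 14)/(2·14), giving z² − 14z − 14·137·136 ≤ 0 and hence z ≤ (1/2)[14 + √(196 + 4·260848)] = (1/2)[14 + √1043588] ≈ (1/2)(14 + 1021.5615) = 517.7808.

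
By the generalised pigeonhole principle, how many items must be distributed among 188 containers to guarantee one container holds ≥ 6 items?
n = (6 − 1)·188 + 1 = 941

By the generalised pigeonhole principle, to guarantee some box contains ≥ r objects we need more than (r − 1) · k objects total. Threshold: n = (r − 1) · k + 1. With r = 6 and k = 188: n = 5 · 188 + 1 = 940 + 1 = 941. For n = 940 = 5 · 188, we can put exactly 5 objects in every box, avoiding 6 in any single one — so 941 is tight.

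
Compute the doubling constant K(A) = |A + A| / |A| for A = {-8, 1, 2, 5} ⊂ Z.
K = |A + A| / |A| = 10/4 = 5/2

Enumerate A + A = {a + b : a, b ∈ A}. With |A| = 4, there are |A|^2 = 16 ordered sum pairs; collecting distinct values, A + A = {-16, -7, -6, -3, 2, 3, 4, 6, 7, 10}, so |A + A| = 10. Thus K = 10/4 = 5/2. For comparison, the minimum possible |A + A| over all 4-element sets is 2·4 − 1 = 7 (so min K = 7/4), attained only by arithmetic progressions.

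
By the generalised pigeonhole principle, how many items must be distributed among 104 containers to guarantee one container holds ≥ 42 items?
n = (42 − 1)·104 + 1 = 4265

By the generalised pigeonhole principle, to guarantee some box contains ≥ r objects we need more than (r − 1) · k objects total. Threshold: n = (r − 1) · k + 1. With r = 42 and k = 104: n = 41 · 104 + 1 = 4264 + 1 = 4265. For n = 4264 = 41 · 104, we can put exactly 41 objects in every box, avoiding 42 in any single one — so 4265 is tight.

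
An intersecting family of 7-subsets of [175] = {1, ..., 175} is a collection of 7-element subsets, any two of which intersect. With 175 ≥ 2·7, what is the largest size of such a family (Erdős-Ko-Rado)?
max |F| = C(174, 6) = 35328324291

Erdős-Ko-Rado (1961): when n ≥ 2k, max |F| = C(n−1, k−1). The bound is attained by the star {A : i ∈ A} for any fixed i ∈ [n]. Here C(175−1, 7−1) = C(174, 6) = 35328324291.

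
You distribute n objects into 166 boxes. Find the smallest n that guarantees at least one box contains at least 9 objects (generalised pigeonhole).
n = (9 − 1)·166 + 1 = 1329

By the generalised pigeonhole principle, to guarantee some box contains ≥ r objects we need more than (r − 1) · k objects total. Threshold: n = (r − 1) · k + 1. With r = 9 and k = 166: n = 8 · 166 + 1 = 1328 + 1 = 1329. For n = 1328 = 8 · 166, we can put exactly 8 objects in every box, avoiding 9 in any single one — so 1329 is tight.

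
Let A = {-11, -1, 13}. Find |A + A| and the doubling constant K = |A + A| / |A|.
K = |A + A| / |A| = 6/3 = 2

Enumerate A + A = {a + b : a, b ∈ A}. With |A| = 3, there are |A|^2 = 9 ordered sum pairs; collecting distinct values, A + A = {-22, -12, -2, 2, 12, 26}, so |A + A| = 6. Thus K = 6/3 = 2. For comparison, the minimum possible |A + A| over all 3-element sets is 2·3 − 1 = 5 (so min K = 5/3), attained only by arithmetic progressions.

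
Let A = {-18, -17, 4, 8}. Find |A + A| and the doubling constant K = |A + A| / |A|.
K = |A + A| / |A| = 10/4 = 5/2

Enumerate A + A = {a + b : a, b ∈ A}. With |A| = 4, there are |A|^2 = 16 ordered sum pairs; collecting distinct values, A + A = {-36, -35, -34, -14, -13, -10, -9, 8, 12, 16}, so |A + A| = 10. Thus K = 10/4 = 5/2. For comparison, the minimum possible |A + A| over all 4-element sets is 2·4 − 1 = 7 (so min K = 7/4), attained only by arithmetic progressions.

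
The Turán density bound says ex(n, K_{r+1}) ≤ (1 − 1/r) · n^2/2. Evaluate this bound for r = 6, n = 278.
Turán density bound = (5/6) · 278^2/2 = 96605/3 ≈ 32201.6667

Turán's theorem: ex(n, K_{r+1}) is achieved by the complete r-partite Turán graph T(n, r) with parts as balanced as possible, and is at most (1 − 1/r) · n^2/2. For r = 6, n = 278: the density bound is (5/6) · 77284/2 = 96605/3 ≈ 32201.6667. The integer-valued extremum is e(T(278, 6)) = 32201, which is strictly less than the density bound 96605/3 since 6 ∤ 278 (the parts of T(278, 6) cannot all be equal).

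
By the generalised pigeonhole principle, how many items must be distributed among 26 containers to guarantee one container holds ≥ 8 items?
n = (8 − 1)·26 + 1 = 183

By the generalised pigeonhole principle, to guarantee some box contains ≥ r objects we need more than (r − 1) · k objects total. Threshold: n = (r − 1) · k + 1. With r = 8 and k = 26: n = 7 · 26 + 1 = 182 + 1 = 183. For n = 182 = 7 · 26, we can put exactly 7 objects in every box, avoiding 8 in any single one — so 183 is tight.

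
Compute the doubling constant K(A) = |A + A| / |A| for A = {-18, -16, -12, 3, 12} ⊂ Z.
K = |A + A| / |A| = 15/5 = 3

Enumerate A + A = {a + b : a, b ∈ A}. With |A| = 5, there are |A|^2 = 25 ordered sum pairs; collecting distinct values, A + A = {-36, -34, -32, -30, -28, -24, -15, -13, -9, -6, -4, 0, 6, 15, 24}, so |A + A| = 15. Thus K = 15/5 = 3. For comparison, the minimum possible |A + A| over all 5-element sets is 2·5 − 1 = 9 (so min K = 9/5), attained only by arithmetic progressions.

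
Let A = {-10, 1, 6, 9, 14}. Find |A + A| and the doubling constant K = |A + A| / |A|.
K = |A + A| / |A| = 14/5

Enumerate A + A = {a + b : a, b ∈ A}. With |A| = 5, there are |A|^2 = 25 ordered sum pairs; collecting distinct values, A + A = {-20, -9, -4, -1, 2, 4, 7, 10, 12, 15, 18, 20, 23, 28}, so |A + A| = 14. Thus K = 14/5. For comparison, the minimum possible |A + A| over all 5-element sets is 2·5 − 1 = 9 (so min K = 9/5), attained only by arithmetic progressions.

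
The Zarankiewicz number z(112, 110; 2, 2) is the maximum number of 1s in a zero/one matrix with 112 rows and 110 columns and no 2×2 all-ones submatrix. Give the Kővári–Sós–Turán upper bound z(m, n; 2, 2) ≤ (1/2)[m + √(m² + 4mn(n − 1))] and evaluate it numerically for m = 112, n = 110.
z(112, 110; 2, 2) ≤ (1/2)[112 + √(112² + 4·112·110·109)] = (1/2)[112 + √5384064] = 1216.1793

Kővári–Sós–Turán: let r_1, ..., r_112 be the row sums and z = Σ r_i the total number of 1s. Each pair of columns can share at most one row with both entries 1 (else a 2×2 all-ones block appears), so Σ_i C(r_i, 2) ≤ C(110, 2) = 5995. By convexity Σ_i C(r_i, 2) ≥ 112·C(z/112, 2) = z(z − 112)/(2·112), giving z² − 112z − 112·110·109 ≤ 0 and hence z ≤ (1/2)[112 + √(12544 + 4·1342880)] = (1/2)[112 + √5384064] ≈ (1/2)(112 + 2320.3586) = 1216.1793.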